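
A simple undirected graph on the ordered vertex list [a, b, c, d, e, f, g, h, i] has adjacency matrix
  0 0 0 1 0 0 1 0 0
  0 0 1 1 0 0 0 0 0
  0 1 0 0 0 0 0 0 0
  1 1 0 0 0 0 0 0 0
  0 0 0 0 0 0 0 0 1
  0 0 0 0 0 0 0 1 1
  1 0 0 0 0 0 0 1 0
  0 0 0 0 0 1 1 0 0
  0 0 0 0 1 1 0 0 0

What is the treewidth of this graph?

1

A width-1 tree decomposition is:
Bags: B1 = {e, i}  B2 = {f, i}  B3 = {f, h}  B4 = {g, h}  B5 = {a, g}  B6 = {a, d}  B7 = {b, d}  B8 = {b, c}
Tree: B1–B2, B2–B3, B3–B4, B4–B5, B5–B6, B6–B7, B7–B8
The largest bag has 2 vertices, giving width 1; this decomposition certifies tw(G) ≤ 1. Since G has at least one edge (e.g. e–i), it is not an edgeless graph, so tw(G) ≥ 1. The upper and lower bounds meet at 1, so that is the treewidth.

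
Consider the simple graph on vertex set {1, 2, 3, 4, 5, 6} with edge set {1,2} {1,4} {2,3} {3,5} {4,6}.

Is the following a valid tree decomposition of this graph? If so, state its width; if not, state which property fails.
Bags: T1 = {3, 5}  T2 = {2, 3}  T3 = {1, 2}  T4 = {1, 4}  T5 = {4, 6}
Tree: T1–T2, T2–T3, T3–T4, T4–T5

Yes; width 1.

Vertex coverage: the bags together contain {1, 2, 3, 4, 5, 6}, the full vertex set. Edge coverage: each edge of G has both endpoints in at least one bag. Running intersection: for every vertex, the bags containing it form a connected subtree. All three properties hold, so this is a valid tree decomposition of width max|bag| − 1 = 1, and hence tw(G) ≤ 1.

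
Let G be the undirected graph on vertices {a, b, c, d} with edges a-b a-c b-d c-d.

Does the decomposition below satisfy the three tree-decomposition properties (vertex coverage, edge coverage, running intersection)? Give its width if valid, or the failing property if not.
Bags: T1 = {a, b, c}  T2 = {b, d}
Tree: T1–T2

No — edge (c,d) lies in no bag.

A tree decomposition must satisfy three properties: every vertex lies in some bag; for every edge, both endpoints lie together in some bag; and for every vertex, the bags containing it form a connected subtree. Here edge (c,d) lies in no bag, so the decomposition is invalid.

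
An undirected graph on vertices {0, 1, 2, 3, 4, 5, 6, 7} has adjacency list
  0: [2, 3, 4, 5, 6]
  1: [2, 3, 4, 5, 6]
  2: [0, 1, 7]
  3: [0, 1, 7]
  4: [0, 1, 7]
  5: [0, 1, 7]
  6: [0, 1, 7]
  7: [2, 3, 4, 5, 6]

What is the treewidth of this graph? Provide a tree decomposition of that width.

Treewidth 3.
One such decomposition:
Bags: B1 = {0, 1, 2, 7}  B2 = {0, 1, 4, 7}  B3 = {0, 1, 3, 7}  B4 = {0, 1, 5, 7}  B5 = {0, 1, 6, 7}
Tree: B1–B2, B2–B3, B3–B4, B4–B5

Every bag has size at most 4, so the width is 4 − 1 = 3 and tw(G) ≤ 3. For the lower bound: the 4 vertex sets {1,2}, {4,7}, {0}, {3} are disjoint, each induces a connected subgraph, and every pair is joined by at least one edge of G. Contracting each set to a single vertex therefore yields K_{4} as a minor, and since treewidth is minor-monotone, tw(G) ≥ tw(K_{4}) = 3. Hence tw(G) = 3 exactly.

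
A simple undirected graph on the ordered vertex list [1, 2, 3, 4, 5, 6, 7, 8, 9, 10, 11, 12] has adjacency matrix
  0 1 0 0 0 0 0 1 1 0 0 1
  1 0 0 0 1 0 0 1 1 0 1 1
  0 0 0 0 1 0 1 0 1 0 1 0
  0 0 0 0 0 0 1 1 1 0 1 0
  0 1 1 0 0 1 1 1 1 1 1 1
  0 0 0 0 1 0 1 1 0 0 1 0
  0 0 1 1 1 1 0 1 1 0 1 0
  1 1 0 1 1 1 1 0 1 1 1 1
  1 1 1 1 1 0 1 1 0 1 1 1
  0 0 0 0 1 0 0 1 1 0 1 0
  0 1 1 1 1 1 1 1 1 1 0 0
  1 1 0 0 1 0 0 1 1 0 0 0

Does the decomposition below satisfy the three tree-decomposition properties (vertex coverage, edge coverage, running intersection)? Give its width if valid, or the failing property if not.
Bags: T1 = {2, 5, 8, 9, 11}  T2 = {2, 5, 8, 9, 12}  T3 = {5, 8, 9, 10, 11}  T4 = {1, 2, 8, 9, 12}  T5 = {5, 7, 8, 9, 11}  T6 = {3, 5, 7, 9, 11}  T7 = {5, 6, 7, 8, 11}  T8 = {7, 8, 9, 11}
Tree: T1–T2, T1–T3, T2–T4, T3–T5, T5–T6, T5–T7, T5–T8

No — vertex 4 appears in no bag.

A tree decomposition must satisfy three properties: every vertex lies in some bag; for every edge, both endpoints lie together in some bag; and for every vertex, the bags containing it form a connected subtree. Here vertex 4 appears in no bag, so the decomposition is invalid.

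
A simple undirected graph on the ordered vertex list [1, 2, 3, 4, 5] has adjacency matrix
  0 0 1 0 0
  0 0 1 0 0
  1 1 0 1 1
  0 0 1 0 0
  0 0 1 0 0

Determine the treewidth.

1

A width-1 tree decomposition is:
Bags: B1 = {2, 3}  B2 = {3, 5}  B3 = {1, 3}  B4 = {3, 4}
Tree: B1–B2, B2–B3, B2–B4
Each bag holds 2 vertices, so the decomposition has width 1, which upper-bounds the treewidth. G has an edge, so its treewidth is at least 1. Combining the bounds, tw(G) = 1.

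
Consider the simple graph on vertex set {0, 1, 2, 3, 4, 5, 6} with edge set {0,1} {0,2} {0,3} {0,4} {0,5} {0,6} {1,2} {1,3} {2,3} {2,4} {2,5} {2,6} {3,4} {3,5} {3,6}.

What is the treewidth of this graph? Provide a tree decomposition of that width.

The largest bag has 4 vertices, giving width 3; this decomposition certifies tw(G) ≤ 3. For the lower bound, the 4 vertices {0, 1, 2, 3} are pairwise adjacent, and any tree decomposition puts a clique entirely inside one bag — forcing width ≥ 3. Combining the bounds, tw(G) = 3.

Treewidth 3.
One such decomposition:
Bags: B1 = {0, 2, 3, 6}  B2 = {0, 2, 3, 5}  B3 = {0, 2, 3, 4}  B4 = {0, 1, 2, 3}
Tree: B1–B2, B1–B3, B2–B4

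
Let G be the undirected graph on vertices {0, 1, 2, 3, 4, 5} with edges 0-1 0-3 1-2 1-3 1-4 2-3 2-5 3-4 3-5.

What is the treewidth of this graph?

A width-2 tree decomposition is:
Bags: B1 = {1, 2, 3}  B2 = {0, 1, 3}  B3 = {1, 3, 4}  B4 = {2, 3, 5}
Tree: B1–B2, B2–B3, B1–B4
Each bag holds 3 vertices, so the decomposition has width 2, which upper-bounds the treewidth. For the lower bound, the 3 vertices {0, 1, 3} are pairwise adjacent, and any tree decomposition puts a clique entirely inside one bag — forcing width ≥ 2. Therefore the treewidth is 2.

2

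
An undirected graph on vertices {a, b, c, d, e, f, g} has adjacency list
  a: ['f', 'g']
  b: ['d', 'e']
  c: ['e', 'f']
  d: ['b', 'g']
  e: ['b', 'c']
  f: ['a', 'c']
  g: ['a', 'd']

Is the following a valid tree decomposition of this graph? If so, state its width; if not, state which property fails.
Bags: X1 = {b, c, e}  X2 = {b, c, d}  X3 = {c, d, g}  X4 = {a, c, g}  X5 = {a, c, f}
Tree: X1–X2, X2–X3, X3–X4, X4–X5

Every vertex of G appears in some bag (union = {a, b, c, d, e, f, g}); every edge is covered by a bag; and for each vertex v the set of bags containing v is connected in the bag tree. The decomposition is therefore valid. The largest bag has 3 vertices, so the width is 2.

Yes; width 2.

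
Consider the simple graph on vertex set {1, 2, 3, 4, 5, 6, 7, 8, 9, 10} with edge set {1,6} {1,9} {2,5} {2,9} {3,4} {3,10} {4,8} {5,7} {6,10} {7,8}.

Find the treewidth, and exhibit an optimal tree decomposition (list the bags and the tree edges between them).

Every bag has size at most 3, so the width is 3 − 1 = 2 and tw(G) ≤ 2. Since 5–2–9–1–6–10–3–4–8–7–5 is a cycle in G, G is not acyclic. Forests are exactly the graphs of treewidth ≤ 1, so tw(G) ≥ 2. Hence tw(G) = 2 exactly.

Treewidth 2.
One such decomposition:
Bags: B1 = {2, 5, 9}  B2 = {1, 5, 9}  B3 = {1, 5, 6}  B4 = {5, 6, 10}  B5 = {3, 5, 10}  B6 = {3, 4, 5}  B7 = {4, 5, 8}  B8 = {5, 7, 8}
Tree: B1–B2, B2–B3, B3–B4, B4–B5, B5–B6, B6–B7, B7–B8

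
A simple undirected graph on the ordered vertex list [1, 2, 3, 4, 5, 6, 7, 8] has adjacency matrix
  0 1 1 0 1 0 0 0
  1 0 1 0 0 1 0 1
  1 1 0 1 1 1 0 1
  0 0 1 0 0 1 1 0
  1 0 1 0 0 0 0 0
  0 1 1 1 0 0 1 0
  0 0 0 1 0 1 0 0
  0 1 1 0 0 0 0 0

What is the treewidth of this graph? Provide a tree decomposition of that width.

The largest bag has 3 vertices, giving width 2; this decomposition certifies tw(G) ≤ 2. Conversely, {2, 3, 8} is a clique of size 3, and the vertices of any clique must share a bag in every tree decomposition; so some bag has ≥ 3 vertices and tw(G) ≥ 2. Combining the bounds, tw(G) = 2.

Treewidth 2.
One optimal decomposition is:
Bags: B1 = {1, 2, 3}  B2 = {1, 3, 5}  B3 = {2, 3, 6}  B4 = {3, 4, 6}  B5 = {4, 6, 7}  B6 = {2, 3, 8}
Tree: B1–B2, B1–B3, B3–B4, B4–B5, B1–B6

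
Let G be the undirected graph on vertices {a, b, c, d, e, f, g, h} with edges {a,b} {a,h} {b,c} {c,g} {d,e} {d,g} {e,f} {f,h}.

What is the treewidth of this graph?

A width-2 tree decomposition is:
Bags: B1 = {a, b, h}  B2 = {b, c, h}  B3 = {c, g, h}  B4 = {d, g, h}  B5 = {d, e, h}  B6 = {e, f, h}
Tree: B1–B2, B2–B3, B3–B4, B4–B5, B5–B6
Every bag has size at most 3, so the width is 3 − 1 = 2 and tw(G) ≤ 2. For the lower bound, G contains the cycle h–a–b–c–g–d–e–f–h, so G is not a forest; only forests have treewidth ≤ 1, hence tw(G) ≥ 2. Combining the bounds, tw(G) = 2.

2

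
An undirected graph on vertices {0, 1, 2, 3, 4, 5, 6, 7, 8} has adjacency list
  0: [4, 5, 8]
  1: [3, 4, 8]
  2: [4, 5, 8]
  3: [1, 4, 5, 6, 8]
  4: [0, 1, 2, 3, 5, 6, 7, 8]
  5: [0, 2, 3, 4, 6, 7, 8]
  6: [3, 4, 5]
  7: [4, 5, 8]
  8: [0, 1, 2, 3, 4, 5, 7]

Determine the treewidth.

A width-3 tree decomposition is:
Bags: B1 = {3, 4, 5, 8}  B2 = {3, 4, 5, 6}  B3 = {4, 5, 7, 8}  B4 = {2, 4, 5, 8}  B5 = {1, 3, 4, 8}  B6 = {0, 4, 5, 8}
Tree: B1–B2, B1–B3, B1–B4, B1–B5, B3–B6
The largest bag has 4 vertices, giving width 3; this decomposition certifies tw(G) ≤ 3. Conversely, {1, 3, 4, 8} is a clique of size 4, and the vertices of any clique must share a bag in every tree decomposition; so some bag has ≥ 4 vertices and tw(G) ≥ 3. The upper and lower bounds meet at 3, so that is the treewidth.

3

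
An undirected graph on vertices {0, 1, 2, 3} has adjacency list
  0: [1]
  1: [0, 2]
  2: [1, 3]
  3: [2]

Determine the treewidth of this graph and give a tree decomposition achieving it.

Treewidth 1.
One such decomposition:
Bags: B1 = {0, 1}  B2 = {1, 2}  B3 = {2, 3}
Tree: B1–B2, B2–B3

Each bag holds 2 vertices, so the decomposition has width 1, which upper-bounds the treewidth. Since G has at least one edge (e.g. 0–1), it is not an edgeless graph, so tw(G) ≥ 1. Combining the bounds, tw(G) = 1.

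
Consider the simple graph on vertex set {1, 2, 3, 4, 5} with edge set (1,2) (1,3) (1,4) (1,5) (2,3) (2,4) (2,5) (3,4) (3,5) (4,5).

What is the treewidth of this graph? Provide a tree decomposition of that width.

Treewidth 4.
One optimal decomposition is:
Bags: B1 = {1, 2, 3, 4, 5}
Tree: (single bag)

With just one bag of size 5, the width is 5 − 1 = 4, so tw(G) ≤ 4. On the other hand G contains the 5-clique {1, 2, 3, 4, 5}. A clique must lie in a single bag of any decomposition, so no decomposition can have width below 4. Therefore the treewidth is 4.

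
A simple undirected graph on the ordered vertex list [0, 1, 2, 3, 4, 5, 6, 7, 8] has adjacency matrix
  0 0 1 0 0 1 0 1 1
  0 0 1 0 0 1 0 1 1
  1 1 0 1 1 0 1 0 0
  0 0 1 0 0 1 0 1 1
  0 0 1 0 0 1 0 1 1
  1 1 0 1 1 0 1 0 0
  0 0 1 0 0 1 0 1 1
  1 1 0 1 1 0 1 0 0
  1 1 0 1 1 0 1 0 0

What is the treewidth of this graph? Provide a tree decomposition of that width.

Each bag holds 5 vertices, so the decomposition has width 4, which upper-bounds the treewidth. For the lower bound: the 5 vertex sets {0,7}, {4,5}, {1,8}, {2}, {3} are disjoint, each induces a connected subgraph, and every pair is joined by at least one edge of G. Contracting each set to a single vertex therefore yields K_{5} as a minor, and since treewidth is minor-monotone, tw(G) ≥ tw(K_{5}) = 4. Therefore the treewidth is 4.

Treewidth 4.
One optimal decomposition is:
Bags: B1 = {0, 2, 5, 7, 8}  B2 = {2, 4, 5, 7, 8}  B3 = {1, 2, 5, 7, 8}  B4 = {2, 3, 5, 7, 8}  B5 = {2, 5, 6, 7, 8}
Tree: B1–B2, B2–B3, B3–B4, B4–B5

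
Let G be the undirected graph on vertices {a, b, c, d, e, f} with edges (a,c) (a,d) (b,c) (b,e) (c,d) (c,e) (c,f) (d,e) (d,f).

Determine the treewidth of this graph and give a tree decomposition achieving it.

Each bag holds 3 vertices, so the decomposition has width 2, which upper-bounds the treewidth. For the lower bound, the 3 vertices {c, d, e} are pairwise adjacent, and any tree decomposition puts a clique entirely inside one bag — forcing width ≥ 2. Therefore the treewidth is 2.

Treewidth 2.
One optimal decomposition is:
Bags: B1 = {c, d, f}  B2 = {c, d, e}  B3 = {b, c, e}  B4 = {a, c, d}
Tree: B1–B2, B2–B3, B2–B4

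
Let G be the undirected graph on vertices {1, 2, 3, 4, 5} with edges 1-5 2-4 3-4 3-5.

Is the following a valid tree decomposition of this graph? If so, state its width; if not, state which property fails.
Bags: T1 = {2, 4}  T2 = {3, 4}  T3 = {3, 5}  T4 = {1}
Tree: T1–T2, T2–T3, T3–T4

A tree decomposition must satisfy three properties: every vertex lies in some bag; for every edge, both endpoints lie together in some bag; and for every vertex, the bags containing it form a connected subtree. Here edge (5,1) lies in no bag, so the decomposition is invalid.

No — edge (5,1) lies in no bag.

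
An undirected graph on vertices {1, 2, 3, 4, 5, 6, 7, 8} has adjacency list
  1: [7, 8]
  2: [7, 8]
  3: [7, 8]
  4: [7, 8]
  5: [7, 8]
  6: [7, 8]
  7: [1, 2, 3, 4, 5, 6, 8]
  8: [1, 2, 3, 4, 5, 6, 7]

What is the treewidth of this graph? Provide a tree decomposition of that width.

Treewidth 2.
One such decomposition:
Bags: B1 = {2, 7, 8}  B2 = {6, 7, 8}  B3 = {3, 7, 8}  B4 = {1, 7, 8}  B5 = {4, 7, 8}  B6 = {5, 7, 8}
Tree: B1–B2, B1–B3, B1–B4, B3–B5, B5–B6

Each bag holds 3 vertices, so the decomposition has width 2, which upper-bounds the treewidth. On the other hand G contains the 3-clique {1, 7, 8}. A clique must lie in a single bag of any decomposition, so no decomposition can have width below 2. The upper and lower bounds meet at 2, so that is the treewidth.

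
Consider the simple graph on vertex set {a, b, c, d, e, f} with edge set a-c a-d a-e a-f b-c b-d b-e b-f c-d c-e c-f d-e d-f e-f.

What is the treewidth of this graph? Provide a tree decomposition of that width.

Treewidth 4.
One optimal decomposition is:
Bags: B1 = {a, c, d, e, f}  B2 = {b, c, d, e, f}
Tree: B1–B2

Every bag has size at most 5, so the width is 5 − 1 = 4 and tw(G) ≤ 4. Conversely, {a, c, d, e, f} is a clique of size 5, and the vertices of any clique must share a bag in every tree decomposition; so some bag has ≥ 5 vertices and tw(G) ≥ 4. Combining the bounds, tw(G) = 4.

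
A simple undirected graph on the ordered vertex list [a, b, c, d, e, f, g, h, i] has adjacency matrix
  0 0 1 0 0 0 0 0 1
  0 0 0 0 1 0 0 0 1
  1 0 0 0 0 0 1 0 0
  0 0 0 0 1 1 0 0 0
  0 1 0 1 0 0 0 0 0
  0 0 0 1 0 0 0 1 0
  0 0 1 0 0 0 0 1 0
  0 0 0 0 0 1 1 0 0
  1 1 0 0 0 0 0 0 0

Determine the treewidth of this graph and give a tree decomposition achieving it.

Treewidth 2.
One optimal decomposition is:
Bags: B1 = {b, e, i}  B2 = {a, e, i}  B3 = {a, c, e}  B4 = {c, e, g}  B5 = {e, g, h}  B6 = {e, f, h}  B7 = {d, e, f}
Tree: B1–B2, B2–B3, B3–B4, B4–B5, B5–B6, B6–B7

The largest bag has 3 vertices, giving width 2; this decomposition certifies tw(G) ≤ 2. For the lower bound, G contains the cycle e–b–i–a–c–g–h–f–d–e, so G is not a forest; only forests have treewidth ≤ 1, hence tw(G) ≥ 2. Combining the bounds, tw(G) = 2.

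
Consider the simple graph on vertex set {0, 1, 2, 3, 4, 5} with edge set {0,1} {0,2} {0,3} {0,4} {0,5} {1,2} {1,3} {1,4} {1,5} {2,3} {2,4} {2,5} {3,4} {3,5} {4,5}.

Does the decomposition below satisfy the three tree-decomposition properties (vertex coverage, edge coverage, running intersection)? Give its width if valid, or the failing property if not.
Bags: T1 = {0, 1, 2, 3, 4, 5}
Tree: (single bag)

Yes; width 5.

Vertex coverage: the bags together contain {0, 1, 2, 3, 4, 5}, the full vertex set. Edge coverage: each edge of G has both endpoints in at least one bag. Running intersection: for every vertex, the bags containing it form a connected subtree. All three properties hold, so this is a valid tree decomposition of width max|bag| − 1 = 5, and hence tw(G) ≤ 5.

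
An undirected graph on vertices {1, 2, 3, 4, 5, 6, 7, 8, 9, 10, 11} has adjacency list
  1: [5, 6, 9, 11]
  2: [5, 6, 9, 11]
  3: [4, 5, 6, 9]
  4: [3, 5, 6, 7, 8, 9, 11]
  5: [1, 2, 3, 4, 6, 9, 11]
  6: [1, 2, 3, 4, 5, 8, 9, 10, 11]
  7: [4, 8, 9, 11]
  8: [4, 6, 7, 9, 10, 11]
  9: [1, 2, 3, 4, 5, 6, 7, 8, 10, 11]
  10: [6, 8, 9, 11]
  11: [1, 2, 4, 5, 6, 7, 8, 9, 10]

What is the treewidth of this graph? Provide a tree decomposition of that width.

Treewidth 4.
One such decomposition:
Bags: B1 = {4, 6, 8, 9, 11}  B2 = {6, 8, 9, 10, 11}  B3 = {4, 5, 6, 9, 11}  B4 = {2, 5, 6, 9, 11}  B5 = {3, 4, 5, 6, 9}  B6 = {4, 7, 8, 9, 11}  B7 = {1, 5, 6, 9, 11}
Tree: B1–B2, B1–B3, B3–B4, B3–B5, B1–B6, B3–B7

The largest bag has 5 vertices, giving width 4; this decomposition certifies tw(G) ≤ 4. On the other hand G contains the 5-clique {6, 8, 9, 10, 11}. A clique must lie in a single bag of any decomposition, so no decomposition can have width below 4. Combining the bounds, tw(G) = 4.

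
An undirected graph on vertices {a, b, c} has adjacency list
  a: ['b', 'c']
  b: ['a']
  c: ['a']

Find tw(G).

1

A width-1 tree decomposition is:
Bags: B1 = {a, b}  B2 = {a, c}
Tree: B1–B2
The largest bag has 2 vertices, giving width 1; this decomposition certifies tw(G) ≤ 1. Any graph with an edge has treewidth ≥ 1, and G has the edge a–b. Therefore the treewidth is 1.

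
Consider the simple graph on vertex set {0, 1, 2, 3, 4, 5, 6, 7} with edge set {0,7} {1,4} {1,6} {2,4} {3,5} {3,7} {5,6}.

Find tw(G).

1

A width-1 tree decomposition is:
Bags: B1 = {2, 4}  B2 = {1, 4}  B3 = {1, 6}  B4 = {5, 6}  B5 = {3, 5}  B6 = {3, 7}  B7 = {0, 7}
Tree: B1–B2, B2–B3, B3–B4, B4–B5, B5–B6, B6–B7
The largest bag has 2 vertices, giving width 1; this decomposition certifies tw(G) ≤ 1. Any graph with an edge has treewidth ≥ 1, and G has the edge 2–4. Hence tw(G) = 1 exactly.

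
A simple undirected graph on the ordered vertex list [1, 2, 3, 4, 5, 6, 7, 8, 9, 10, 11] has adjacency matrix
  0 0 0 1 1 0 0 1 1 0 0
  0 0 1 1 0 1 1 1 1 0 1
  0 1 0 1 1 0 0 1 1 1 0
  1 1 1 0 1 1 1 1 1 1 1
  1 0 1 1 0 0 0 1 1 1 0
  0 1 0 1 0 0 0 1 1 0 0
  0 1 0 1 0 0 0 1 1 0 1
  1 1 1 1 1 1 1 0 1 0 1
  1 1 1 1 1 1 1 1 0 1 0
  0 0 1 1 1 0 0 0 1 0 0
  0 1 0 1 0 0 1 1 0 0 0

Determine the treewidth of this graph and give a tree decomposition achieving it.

The largest bag has 5 vertices, giving width 4; this decomposition certifies tw(G) ≤ 4. Conversely, {1, 4, 5, 8, 9} is a clique of size 5, and the vertices of any clique must share a bag in every tree decomposition; so some bag has ≥ 5 vertices and tw(G) ≥ 4. Combining the bounds, tw(G) = 4.

Treewidth 4.
One such decomposition:
Bags: B1 = {2, 3, 4, 8, 9}  B2 = {2, 4, 6, 8, 9}  B3 = {3, 4, 5, 8, 9}  B4 = {2, 4, 7, 8, 9}  B5 = {1, 4, 5, 8, 9}  B6 = {2, 4, 7, 8, 11}  B7 = {3, 4, 5, 9, 10}
Tree: B1–B2, B1–B3, B1–B4, B3–B5, B4–B6, B3–B7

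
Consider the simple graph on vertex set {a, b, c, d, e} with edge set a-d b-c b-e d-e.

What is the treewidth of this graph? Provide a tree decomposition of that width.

Each bag holds 2 vertices, so the decomposition has width 1, which upper-bounds the treewidth. Since G has at least one edge (e.g. c–b), it is not an edgeless graph, so tw(G) ≥ 1. Hence tw(G) = 1 exactly.

Treewidth 1.
Bags: B1 = {b, c}  B2 = {b, e}  B3 = {d, e}  B4 = {a, d}
Tree: B1–B2, B2–B3, B3–B4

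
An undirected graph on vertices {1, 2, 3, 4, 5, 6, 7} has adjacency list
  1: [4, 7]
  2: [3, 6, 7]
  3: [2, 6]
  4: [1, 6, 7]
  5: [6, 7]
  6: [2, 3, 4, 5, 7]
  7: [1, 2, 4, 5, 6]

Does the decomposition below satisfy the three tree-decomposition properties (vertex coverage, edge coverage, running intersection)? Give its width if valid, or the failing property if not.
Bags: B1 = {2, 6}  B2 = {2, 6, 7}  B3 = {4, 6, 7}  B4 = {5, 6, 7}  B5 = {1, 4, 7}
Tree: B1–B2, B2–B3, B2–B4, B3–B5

No — vertex 3 appears in no bag.

A tree decomposition must satisfy three properties: every vertex lies in some bag; for every edge, both endpoints lie together in some bag; and for every vertex, the bags containing it form a connected subtree. Here vertex 3 appears in no bag, so the decomposition is invalid.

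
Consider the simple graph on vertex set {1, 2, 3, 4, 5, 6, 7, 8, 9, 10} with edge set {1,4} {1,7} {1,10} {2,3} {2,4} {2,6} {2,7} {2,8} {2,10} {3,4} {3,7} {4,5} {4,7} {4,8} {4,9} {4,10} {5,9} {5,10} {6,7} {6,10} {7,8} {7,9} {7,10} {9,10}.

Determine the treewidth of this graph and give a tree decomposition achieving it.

Treewidth 3.
One optimal decomposition is:
Bags: B1 = {2, 4, 7, 10}  B2 = {4, 7, 9, 10}  B3 = {2, 3, 4, 7}  B4 = {2, 4, 7, 8}  B5 = {2, 6, 7, 10}  B6 = {1, 4, 7, 10}  B7 = {4, 5, 9, 10}
Tree: B1–B2, B1–B3, B1–B4, B1–B5, B2–B6, B2–B7

Every bag has size at most 4, so the width is 4 − 1 = 3 and tw(G) ≤ 3. On the other hand G contains the 4-clique {4, 5, 9, 10}. A clique must lie in a single bag of any decomposition, so no decomposition can have width below 3. The upper and lower bounds meet at 3, so that is the treewidth.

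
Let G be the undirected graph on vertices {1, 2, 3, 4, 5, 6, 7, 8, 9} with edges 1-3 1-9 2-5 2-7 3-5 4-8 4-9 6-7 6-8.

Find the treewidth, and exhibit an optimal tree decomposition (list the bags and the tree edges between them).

Treewidth 2.
Bags: B1 = {1, 4, 9}  B2 = {1, 3, 4}  B3 = {3, 4, 5}  B4 = {2, 4, 5}  B5 = {2, 4, 7}  B6 = {4, 6, 7}  B7 = {4, 6, 8}
Tree: B1–B2, B2–B3, B3–B4, B4–B5, B5–B6, B6–B7

Every bag has size at most 3, so the width is 3 − 1 = 2 and tw(G) ≤ 2. Since 4–9–1–3–5–2–7–6–8–4 is a cycle in G, G is not acyclic. Forests are exactly the graphs of treewidth ≤ 1, so tw(G) ≥ 2. The upper and lower bounds meet at 2, so that is the treewidth.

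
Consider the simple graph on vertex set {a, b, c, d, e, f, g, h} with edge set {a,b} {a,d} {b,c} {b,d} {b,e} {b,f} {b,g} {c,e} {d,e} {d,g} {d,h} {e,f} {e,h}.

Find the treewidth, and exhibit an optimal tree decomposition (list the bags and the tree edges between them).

Treewidth 2.
One such decomposition:
Bags: B1 = {b, d, e}  B2 = {d, e, h}  B3 = {b, d, g}  B4 = {b, c, e}  B5 = {b, e, f}  B6 = {a, b, d}
Tree: B1–B2, B1–B3, B1–B4, B4–B5, B1–B6

The largest bag has 3 vertices, giving width 2; this decomposition certifies tw(G) ≤ 2. Conversely, {d, e, h} is a clique of size 3, and the vertices of any clique must share a bag in every tree decomposition; so some bag has ≥ 3 vertices and tw(G) ≥ 2. The upper and lower bounds meet at 2, so that is the treewidth.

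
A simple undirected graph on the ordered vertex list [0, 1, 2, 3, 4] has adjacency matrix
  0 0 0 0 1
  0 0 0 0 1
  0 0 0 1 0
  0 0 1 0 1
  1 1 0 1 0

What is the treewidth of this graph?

1

A width-1 tree decomposition is:
Bags: B1 = {2, 3}  B2 = {3, 4}  B3 = {1, 4}  B4 = {0, 4}
Tree: B1–B2, B2–B3, B3–B4
Each bag holds 2 vertices, so the decomposition has width 1, which upper-bounds the treewidth. Any graph with an edge has treewidth ≥ 1, and G has the edge 3–2. Hence tw(G) = 1 exactly.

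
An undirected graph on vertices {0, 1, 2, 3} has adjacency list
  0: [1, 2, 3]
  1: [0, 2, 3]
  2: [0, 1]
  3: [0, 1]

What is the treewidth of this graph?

A width-2 tree decomposition is:
Bags: B1 = {0, 1, 3}  B2 = {0, 1, 2}
Tree: B1–B2
The largest bag has 3 vertices, giving width 2; this decomposition certifies tw(G) ≤ 2. Conversely, {0, 1, 2} is a clique of size 3, and the vertices of any clique must share a bag in every tree decomposition; so some bag has ≥ 3 vertices and tw(G) ≥ 2. Hence tw(G) = 2 exactly.

2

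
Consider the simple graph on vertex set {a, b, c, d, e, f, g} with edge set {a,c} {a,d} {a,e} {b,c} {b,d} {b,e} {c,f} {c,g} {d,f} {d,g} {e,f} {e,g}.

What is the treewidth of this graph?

A width-3 tree decomposition is:
Bags: B1 = {c, d, e, f}  B2 = {a, c, d, e}  B3 = {b, c, d, e}  B4 = {c, d, e, g}
Tree: B1–B2, B2–B3, B3–B4
Each bag holds 4 vertices, so the decomposition has width 3, which upper-bounds the treewidth. For the lower bound: the 4 vertex sets {c,f}, {a,d}, {e}, {b} are disjoint, each induces a connected subgraph, and every pair is joined by at least one edge of G. Contracting each set to a single vertex therefore yields K_{4} as a minor, and since treewidth is minor-monotone, tw(G) ≥ tw(K_{4}) = 3. Combining the bounds, tw(G) = 3.

3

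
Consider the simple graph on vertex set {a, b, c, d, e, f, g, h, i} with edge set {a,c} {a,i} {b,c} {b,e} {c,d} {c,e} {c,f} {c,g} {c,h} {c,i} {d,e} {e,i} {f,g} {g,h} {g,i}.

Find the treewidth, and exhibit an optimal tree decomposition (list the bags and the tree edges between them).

Each bag holds 3 vertices, so the decomposition has width 2, which upper-bounds the treewidth. On the other hand G contains the 3-clique {c, d, e}. A clique must lie in a single bag of any decomposition, so no decomposition can have width below 2. Hence tw(G) = 2 exactly.

Treewidth 2.
One optimal decomposition is:
Bags: B1 = {b, c, e}  B2 = {c, e, i}  B3 = {c, g, i}  B4 = {c, f, g}  B5 = {c, g, h}  B6 = {a, c, i}  B7 = {c, d, e}
Tree: B1–B2, B2–B3, B3–B4, B4–B5, B3–B6, B2–B7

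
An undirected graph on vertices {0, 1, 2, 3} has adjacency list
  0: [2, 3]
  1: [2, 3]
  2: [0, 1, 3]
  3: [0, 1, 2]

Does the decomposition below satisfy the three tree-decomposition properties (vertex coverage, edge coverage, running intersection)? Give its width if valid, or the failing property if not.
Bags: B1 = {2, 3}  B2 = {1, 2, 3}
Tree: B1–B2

No — vertex 0 appears in no bag.

A tree decomposition must satisfy three properties: every vertex lies in some bag; for every edge, both endpoints lie together in some bag; and for every vertex, the bags containing it form a connected subtree. Here vertex 0 appears in no bag, so the decomposition is invalid.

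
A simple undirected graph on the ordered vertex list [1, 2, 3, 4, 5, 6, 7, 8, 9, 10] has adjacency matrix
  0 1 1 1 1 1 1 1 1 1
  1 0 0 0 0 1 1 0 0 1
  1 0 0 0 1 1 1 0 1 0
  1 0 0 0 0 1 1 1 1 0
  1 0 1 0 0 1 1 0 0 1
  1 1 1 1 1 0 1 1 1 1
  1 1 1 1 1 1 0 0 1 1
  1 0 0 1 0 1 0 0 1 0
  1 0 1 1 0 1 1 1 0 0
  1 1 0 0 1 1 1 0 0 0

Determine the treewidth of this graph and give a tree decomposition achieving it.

The largest bag has 5 vertices, giving width 4; this decomposition certifies tw(G) ≤ 4. On the other hand G contains the 5-clique {1, 4, 6, 8, 9}. A clique must lie in a single bag of any decomposition, so no decomposition can have width below 4. Therefore the treewidth is 4.

Treewidth 4.
Bags: B1 = {1, 3, 5, 6, 7}  B2 = {1, 5, 6, 7, 10}  B3 = {1, 3, 6, 7, 9}  B4 = {1, 2, 6, 7, 10}  B5 = {1, 4, 6, 7, 9}  B6 = {1, 4, 6, 8, 9}
Tree: B1–B2, B1–B3, B2–B4, B3–B5, B5–B6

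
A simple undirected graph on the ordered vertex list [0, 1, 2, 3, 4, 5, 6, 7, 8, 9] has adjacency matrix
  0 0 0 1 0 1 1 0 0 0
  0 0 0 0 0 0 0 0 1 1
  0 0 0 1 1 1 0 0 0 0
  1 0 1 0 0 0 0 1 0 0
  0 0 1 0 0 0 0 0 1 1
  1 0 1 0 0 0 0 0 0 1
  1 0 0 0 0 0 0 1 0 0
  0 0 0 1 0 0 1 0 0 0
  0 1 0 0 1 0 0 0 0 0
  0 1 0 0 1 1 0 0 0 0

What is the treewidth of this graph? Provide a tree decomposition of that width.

Every bag has size at most 3, so the width is 3 − 1 = 2 and tw(G) ≤ 2. The edges 7–6–0–3–7 form a cycle, so G is not a tree and its treewidth is at least 2. The upper and lower bounds meet at 2, so that is the treewidth.

Treewidth 2.
One optimal decomposition is:
Bags: B1 = {3, 6, 7}  B2 = {0, 3, 6}  B3 = {0, 2, 3}  B4 = {0, 2, 5}  B5 = {2, 4, 5}  B6 = {4, 5, 9}  B7 = {4, 8, 9}  B8 = {1, 8, 9}
Tree: B1–B2, B2–B3, B3–B4, B4–B5, B5–B6, B6–B7, B7–B8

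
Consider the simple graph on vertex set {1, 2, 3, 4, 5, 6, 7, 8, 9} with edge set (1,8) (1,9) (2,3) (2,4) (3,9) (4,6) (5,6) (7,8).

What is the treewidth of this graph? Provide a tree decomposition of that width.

The largest bag has 2 vertices, giving width 1; this decomposition certifies tw(G) ≤ 1. G has an edge, so its treewidth is at least 1. Hence tw(G) = 1 exactly.

Treewidth 1.
Bags: B1 = {5, 6}  B2 = {4, 6}  B3 = {2, 4}  B4 = {2, 3}  B5 = {3, 9}  B6 = {1, 9}  B7 = {1, 8}  B8 = {7, 8}
Tree: B1–B2, B2–B3, B3–B4, B4–B5, B5–B6, B6–B7, B7–B8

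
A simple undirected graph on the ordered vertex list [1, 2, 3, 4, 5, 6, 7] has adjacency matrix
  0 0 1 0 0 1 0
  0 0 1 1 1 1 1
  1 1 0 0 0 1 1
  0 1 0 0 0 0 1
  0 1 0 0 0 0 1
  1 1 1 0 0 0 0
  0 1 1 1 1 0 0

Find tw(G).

2

A width-2 tree decomposition is:
Bags: B1 = {2, 4, 7}  B2 = {2, 3, 7}  B3 = {2, 3, 6}  B4 = {1, 3, 6}  B5 = {2, 5, 7}
Tree: B1–B2, B2–B3, B3–B4, B1–B5
Every bag has size at most 3, so the width is 3 − 1 = 2 and tw(G) ≤ 2. Conversely, {1, 3, 6} is a clique of size 3, and the vertices of any clique must share a bag in every tree decomposition; so some bag has ≥ 3 vertices and tw(G) ≥ 2. The upper and lower bounds meet at 2, so that is the treewidth.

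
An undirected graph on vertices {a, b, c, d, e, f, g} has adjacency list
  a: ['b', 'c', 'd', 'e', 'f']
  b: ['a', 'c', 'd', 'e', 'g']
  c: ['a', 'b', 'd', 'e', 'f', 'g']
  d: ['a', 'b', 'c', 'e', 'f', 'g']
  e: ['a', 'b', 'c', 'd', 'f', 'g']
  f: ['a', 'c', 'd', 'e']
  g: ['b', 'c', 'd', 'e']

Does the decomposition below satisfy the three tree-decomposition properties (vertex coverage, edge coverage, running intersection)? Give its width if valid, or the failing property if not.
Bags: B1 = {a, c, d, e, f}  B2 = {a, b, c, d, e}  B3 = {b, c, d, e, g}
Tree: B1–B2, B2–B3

Every vertex of G appears in some bag (union = {a, b, c, d, e, f, g}); every edge is covered by a bag; and for each vertex v the set of bags containing v is connected in the bag tree. The decomposition is therefore valid. The largest bag has 5 vertices, so the width is 4.

Yes; width 4.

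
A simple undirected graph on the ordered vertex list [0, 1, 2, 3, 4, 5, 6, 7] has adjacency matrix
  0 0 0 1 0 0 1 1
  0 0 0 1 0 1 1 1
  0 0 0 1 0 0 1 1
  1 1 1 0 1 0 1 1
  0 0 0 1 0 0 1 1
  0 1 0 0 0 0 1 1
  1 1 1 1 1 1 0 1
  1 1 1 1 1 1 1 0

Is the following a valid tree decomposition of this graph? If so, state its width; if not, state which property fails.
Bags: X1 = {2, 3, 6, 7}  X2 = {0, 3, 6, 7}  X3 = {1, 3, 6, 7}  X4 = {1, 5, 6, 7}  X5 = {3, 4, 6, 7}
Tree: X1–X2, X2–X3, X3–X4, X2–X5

Vertex coverage: the bags together contain {0, 1, 2, 3, 4, 5, 6, 7}, the full vertex set. Edge coverage: each edge of G has both endpoints in at least one bag. Running intersection: for every vertex, the bags containing it form a connected subtree. All three properties hold, so this is a valid tree decomposition of width max|bag| − 1 = 3, and hence tw(G) ≤ 3.

Yes; width 3.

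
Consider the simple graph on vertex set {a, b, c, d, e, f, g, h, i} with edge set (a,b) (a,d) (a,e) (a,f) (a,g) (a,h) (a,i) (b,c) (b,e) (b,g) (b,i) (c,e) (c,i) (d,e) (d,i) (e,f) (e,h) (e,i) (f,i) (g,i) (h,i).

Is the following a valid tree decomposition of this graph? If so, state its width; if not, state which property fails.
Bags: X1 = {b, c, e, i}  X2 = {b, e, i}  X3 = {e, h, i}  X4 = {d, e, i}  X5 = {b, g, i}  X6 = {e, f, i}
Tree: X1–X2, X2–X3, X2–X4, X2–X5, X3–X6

A tree decomposition must satisfy three properties: every vertex lies in some bag; for every edge, both endpoints lie together in some bag; and for every vertex, the bags containing it form a connected subtree. Here vertex a appears in no bag, so the decomposition is invalid.

No — vertex a appears in no bag.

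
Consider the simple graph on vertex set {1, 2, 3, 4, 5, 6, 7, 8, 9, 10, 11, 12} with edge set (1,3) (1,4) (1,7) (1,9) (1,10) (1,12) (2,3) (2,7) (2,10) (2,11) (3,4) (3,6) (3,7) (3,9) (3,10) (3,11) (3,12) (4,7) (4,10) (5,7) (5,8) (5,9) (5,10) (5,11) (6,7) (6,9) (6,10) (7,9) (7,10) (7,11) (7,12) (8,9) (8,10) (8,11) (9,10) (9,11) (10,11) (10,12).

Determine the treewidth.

4

A width-4 tree decomposition is:
Bags: B1 = {1, 3, 7, 9, 10}  B2 = {3, 7, 9, 10, 11}  B3 = {1, 3, 7, 10, 12}  B4 = {1, 3, 4, 7, 10}  B5 = {5, 7, 9, 10, 11}  B6 = {2, 3, 7, 10, 11}  B7 = {5, 8, 9, 10, 11}  B8 = {3, 6, 7, 9, 10}
Tree: B1–B2, B1–B3, B3–B4, B2–B5, B2–B6, B5–B7, B2–B8
The largest bag has 5 vertices, giving width 4; this decomposition certifies tw(G) ≤ 4. For the lower bound, the 5 vertices {5, 8, 9, 10, 11} are pairwise adjacent, and any tree decomposition puts a clique entirely inside one bag — forcing width ≥ 4. Therefore the treewidth is 4.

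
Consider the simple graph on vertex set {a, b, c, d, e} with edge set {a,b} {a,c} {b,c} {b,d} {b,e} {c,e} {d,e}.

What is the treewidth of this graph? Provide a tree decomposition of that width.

Treewidth 2.
One optimal decomposition is:
Bags: B1 = {a, b, c}  B2 = {b, c, e}  B3 = {b, d, e}
Tree: B1–B2, B2–B3

Every bag has size at most 3, so the width is 3 − 1 = 2 and tw(G) ≤ 2. On the other hand G contains the 3-clique {b, d, e}. A clique must lie in a single bag of any decomposition, so no decomposition can have width below 2. The upper and lower bounds meet at 2, so that is the treewidth.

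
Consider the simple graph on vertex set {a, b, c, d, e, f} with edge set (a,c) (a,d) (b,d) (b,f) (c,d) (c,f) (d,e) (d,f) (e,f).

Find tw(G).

2

A width-2 tree decomposition is:
Bags: B1 = {c, d, f}  B2 = {a, c, d}  B3 = {b, d, f}  B4 = {d, e, f}
Tree: B1–B2, B1–B3, B3–B4
Every bag has size at most 3, so the width is 3 − 1 = 2 and tw(G) ≤ 2. For the lower bound, the 3 vertices {a, c, d} are pairwise adjacent, and any tree decomposition puts a clique entirely inside one bag — forcing width ≥ 2. The upper and lower bounds meet at 2, so that is the treewidth.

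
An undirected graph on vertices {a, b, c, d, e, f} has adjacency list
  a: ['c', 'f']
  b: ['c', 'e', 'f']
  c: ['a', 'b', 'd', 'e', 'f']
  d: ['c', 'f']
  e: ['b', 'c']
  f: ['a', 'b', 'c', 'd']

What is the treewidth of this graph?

2

A width-2 tree decomposition is:
Bags: B1 = {b, c, f}  B2 = {c, d, f}  B3 = {b, c, e}  B4 = {a, c, f}
Tree: B1–B2, B1–B3, B1–B4
Each bag holds 3 vertices, so the decomposition has width 2, which upper-bounds the treewidth. For the lower bound, the 3 vertices {b, c, e} are pairwise adjacent, and any tree decomposition puts a clique entirely inside one bag — forcing width ≥ 2. Hence tw(G) = 2 exactly.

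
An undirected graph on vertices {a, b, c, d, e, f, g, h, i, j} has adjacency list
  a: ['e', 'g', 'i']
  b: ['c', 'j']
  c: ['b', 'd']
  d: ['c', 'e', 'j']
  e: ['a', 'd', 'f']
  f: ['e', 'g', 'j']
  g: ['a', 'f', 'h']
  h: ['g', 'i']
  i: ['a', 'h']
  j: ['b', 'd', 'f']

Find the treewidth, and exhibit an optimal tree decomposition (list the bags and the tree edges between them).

Treewidth 2.
One optimal decomposition is:
Bags: B1 = {a, h, i}  B2 = {a, g, h}  B3 = {a, e, g}  B4 = {e, f, g}  B5 = {d, e, f}  B6 = {d, f, j}  B7 = {c, d, j}  B8 = {b, c, j}
Tree: B1–B2, B2–B3, B3–B4, B4–B5, B5–B6, B6–B7, B7–B8

Each bag holds 3 vertices, so the decomposition has width 2, which upper-bounds the treewidth. For the lower bound, G contains the cycle i–h–g–a–i, so G is not a forest; only forests have treewidth ≤ 1, hence tw(G) ≥ 2. The upper and lower bounds meet at 2, so that is the treewidth.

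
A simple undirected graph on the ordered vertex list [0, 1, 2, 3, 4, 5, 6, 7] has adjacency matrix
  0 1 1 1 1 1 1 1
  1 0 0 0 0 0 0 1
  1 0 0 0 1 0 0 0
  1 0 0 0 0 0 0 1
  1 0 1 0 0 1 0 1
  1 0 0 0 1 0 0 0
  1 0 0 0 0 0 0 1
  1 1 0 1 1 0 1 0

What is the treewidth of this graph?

2

A width-2 tree decomposition is:
Bags: B1 = {0, 1, 7}  B2 = {0, 3, 7}  B3 = {0, 6, 7}  B4 = {0, 4, 7}  B5 = {0, 4, 5}  B6 = {0, 2, 4}
Tree: B1–B2, B1–B3, B1–B4, B4–B5, B5–B6
Each bag holds 3 vertices, so the decomposition has width 2, which upper-bounds the treewidth. On the other hand G contains the 3-clique {0, 2, 4}. A clique must lie in a single bag of any decomposition, so no decomposition can have width below 2. Hence tw(G) = 2 exactly.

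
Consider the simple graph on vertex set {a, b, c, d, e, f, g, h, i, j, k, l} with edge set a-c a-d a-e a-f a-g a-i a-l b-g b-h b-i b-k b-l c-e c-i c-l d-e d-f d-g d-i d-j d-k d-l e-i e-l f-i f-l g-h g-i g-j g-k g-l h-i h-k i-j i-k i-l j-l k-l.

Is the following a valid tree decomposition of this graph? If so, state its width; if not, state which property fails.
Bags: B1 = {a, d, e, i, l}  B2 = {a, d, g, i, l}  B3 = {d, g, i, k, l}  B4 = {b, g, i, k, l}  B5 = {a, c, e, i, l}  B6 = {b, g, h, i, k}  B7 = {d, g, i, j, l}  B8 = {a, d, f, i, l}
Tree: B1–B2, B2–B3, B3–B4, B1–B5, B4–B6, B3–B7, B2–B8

Every vertex of G appears in some bag (union = {a, b, c, d, e, f, g, h, i, j, k, l}); every edge is covered by a bag; and for each vertex v the set of bags containing v is connected in the bag tree. The decomposition is therefore valid. The largest bag has 5 vertices, so the width is 4.

Yes; width 4.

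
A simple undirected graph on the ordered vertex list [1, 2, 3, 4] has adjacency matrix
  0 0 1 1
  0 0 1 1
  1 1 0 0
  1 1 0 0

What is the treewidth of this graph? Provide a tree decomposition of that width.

The largest bag has 3 vertices, giving width 2; this decomposition certifies tw(G) ≤ 2. The edges 1–3–2–4–1 form a cycle, so G is not a tree and its treewidth is at least 2. Combining the bounds, tw(G) = 2.

Treewidth 2.
One optimal decomposition is:
Bags: B1 = {1, 2, 3}  B2 = {1, 2, 4}
Tree: B1–B2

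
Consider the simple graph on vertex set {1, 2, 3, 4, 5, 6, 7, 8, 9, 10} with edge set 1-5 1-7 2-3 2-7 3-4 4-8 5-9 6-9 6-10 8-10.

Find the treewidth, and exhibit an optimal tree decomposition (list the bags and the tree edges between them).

Treewidth 2.
One such decomposition:
Bags: B1 = {2, 3, 4}  B2 = {2, 4, 8}  B3 = {2, 8, 10}  B4 = {2, 6, 10}  B5 = {2, 6, 9}  B6 = {2, 5, 9}  B7 = {1, 2, 5}  B8 = {1, 2, 7}
Tree: B1–B2, B2–B3, B3–B4, B4–B5, B5–B6, B6–B7, B7–B8

Each bag holds 3 vertices, so the decomposition has width 2, which upper-bounds the treewidth. For the lower bound, G contains the cycle 2–3–4–8–10–6–9–5–1–7–2, so G is not a forest; only forests have treewidth ≤ 1, hence tw(G) ≥ 2. Therefore the treewidth is 2.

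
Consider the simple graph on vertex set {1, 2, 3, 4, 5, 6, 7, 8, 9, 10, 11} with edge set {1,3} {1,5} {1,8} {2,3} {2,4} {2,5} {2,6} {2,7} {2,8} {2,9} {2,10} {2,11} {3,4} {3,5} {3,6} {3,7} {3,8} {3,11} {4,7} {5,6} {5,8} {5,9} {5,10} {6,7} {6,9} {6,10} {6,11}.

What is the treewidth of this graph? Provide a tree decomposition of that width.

Every bag has size at most 4, so the width is 4 − 1 = 3 and tw(G) ≤ 3. Conversely, {1, 3, 5, 8} is a clique of size 4, and the vertices of any clique must share a bag in every tree decomposition; so some bag has ≥ 4 vertices and tw(G) ≥ 3. Combining the bounds, tw(G) = 3.

Treewidth 3.
One such decomposition:
Bags: B1 = {2, 3, 5, 8}  B2 = {2, 3, 5, 6}  B3 = {2, 5, 6, 9}  B4 = {2, 3, 6, 7}  B5 = {1, 3, 5, 8}  B6 = {2, 5, 6, 10}  B7 = {2, 3, 6, 11}  B8 = {2, 3, 4, 7}
Tree: B1–B2, B2–B3, B2–B4, B1–B5, B3–B6, B2–B7, B4–B8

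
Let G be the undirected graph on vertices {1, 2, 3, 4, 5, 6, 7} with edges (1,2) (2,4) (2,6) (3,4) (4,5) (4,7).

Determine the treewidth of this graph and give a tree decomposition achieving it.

Treewidth 1.
One optimal decomposition is:
Bags: B1 = {2, 4}  B2 = {4, 7}  B3 = {4, 5}  B4 = {3, 4}  B5 = {2, 6}  B6 = {1, 2}
Tree: B1–B2, B1–B3, B3–B4, B1–B5, B1–B6

Each bag holds 2 vertices, so the decomposition has width 1, which upper-bounds the treewidth. G has an edge, so its treewidth is at least 1. The upper and lower bounds meet at 1, so that is the treewidth.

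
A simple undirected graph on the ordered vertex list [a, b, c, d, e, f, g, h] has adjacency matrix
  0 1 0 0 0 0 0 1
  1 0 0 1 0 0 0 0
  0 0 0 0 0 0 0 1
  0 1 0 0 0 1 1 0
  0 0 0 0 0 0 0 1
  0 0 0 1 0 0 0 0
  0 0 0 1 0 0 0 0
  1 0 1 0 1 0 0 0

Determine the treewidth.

1

A width-1 tree decomposition is:
Bags: B1 = {b, d}  B2 = {a, b}  B3 = {a, h}  B4 = {c, h}  B5 = {d, f}  B6 = {e, h}  B7 = {d, g}
Tree: B1–B2, B2–B3, B3–B4, B1–B5, B4–B6, B1–B7
Each bag holds 2 vertices, so the decomposition has width 1, which upper-bounds the treewidth. G has an edge, so its treewidth is at least 1. Therefore the treewidth is 1.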